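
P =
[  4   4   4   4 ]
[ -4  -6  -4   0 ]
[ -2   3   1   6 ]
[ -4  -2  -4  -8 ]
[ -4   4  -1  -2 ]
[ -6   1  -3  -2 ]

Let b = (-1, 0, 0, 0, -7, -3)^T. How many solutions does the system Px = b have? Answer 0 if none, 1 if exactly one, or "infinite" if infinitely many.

0

Row reduce the augmented matrix [P | b].
R2 ← R2 + R1: [0, -2, 0, 4, -1]
R3 ← R3 + (1/2)·R1: [0, 5, 3, 8, -1/2]
R4 ← R4 + R1: [0, 2, 0, -4, -1]
R5 ← R5 + R1: [0, 8, 3, 2, -8]
R6 ← R6 + (3/2)·R1: [0, 7, 3, 4, -9/2]
R3 ← R3 + (5/2)·R2: [0, 0, 3, 18, -3]
R4 ← R4 + R2: [0, 0, 0, 0, -2]
R5 ← R5 + (4)·R2: [0, 0, 3, 18, -12]
R6 ← R6 + (7/2)·R2: [0, 0, 3, 18, -8]
R5 ← R5 − R3: [0, 0, 0, 0, -9]
R6 ← R6 − R3: [0, 0, 0, 0, -5]
R5 ← R5 − (9/2)·R4: [0, 0, 0, 0, 0]
R6 ← R6 − (5/2)·R4: [0, 0, 0, 0, 0]
The echelon form has 4 nonzero rows; the last pivot sits in the augmented column, so rank(P) = 3 but rank([P|b]) = 4.
Since the ranks differ, the system is inconsistent.
It has no solutions.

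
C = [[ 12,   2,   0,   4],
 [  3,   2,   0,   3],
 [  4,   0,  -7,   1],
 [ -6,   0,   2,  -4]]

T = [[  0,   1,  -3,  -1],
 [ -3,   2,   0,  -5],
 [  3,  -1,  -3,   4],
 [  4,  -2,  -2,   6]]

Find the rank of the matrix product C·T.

2

First compute CT:
[[ 10,   8, -44,   2],
 [  6,   1, -15,   5],
 [-17,   9,   7, -26],
 [-10,   0,  20, -10]]
Now row reduce the product.
R2 ← R2 − (3/5)·R1: [0, -19/5, 57/5, 19/5]
R3 ← R3 + (17/10)·R1: [0, 113/5, -339/5, -113/5]
R4 ← R4 + R1: [0, 8, -24, -8]
R3 ← R3 + (113/19)·R2: [0, 0, 0, 0]
R4 ← R4 + (40/19)·R2: [0, 0, 0, 0]
2 nonzero rows, so rank(CT) = 2.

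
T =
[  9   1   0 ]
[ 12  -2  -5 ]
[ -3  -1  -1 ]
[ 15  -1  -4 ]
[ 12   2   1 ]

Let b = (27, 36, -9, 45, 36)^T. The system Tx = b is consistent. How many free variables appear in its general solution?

1

Row reduce the augmented matrix [T | b].
R2 ← R2 − (4/3)·R1: [0, -10/3, -5, 0]
R3 ← R3 + (1/3)·R1: [0, -2/3, -1, 0]
R4 ← R4 − (5/3)·R1: [0, -8/3, -4, 0]
R5 ← R5 − (4/3)·R1: [0, 2/3, 1, 0]
R3 ← R3 − (1/5)·R2: [0, 0, 0, 0]
R4 ← R4 − (4/5)·R2: [0, 0, 0, 0]
R5 ← R5 + (1/5)·R2: [0, 0, 0, 0]
The echelon form has 2 nonzero rows, and every pivot lies in the first 3 columns, so rank(T) = rank([T|b]) = 2.
The system is consistent.
Free variables = (unknowns) − (rank) = 3 − 2 = 1.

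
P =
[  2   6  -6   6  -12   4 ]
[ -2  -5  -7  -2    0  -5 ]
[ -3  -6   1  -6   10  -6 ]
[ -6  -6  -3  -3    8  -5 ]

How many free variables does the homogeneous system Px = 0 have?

Row reduce to echelon form.
R2 ← R2 + R1: [0, 1, -13, 4, -12, -1]
R3 ← R3 + (3/2)·R1: [0, 3, -8, 3, -8, 0]
R4 ← R4 + (3)·R1: [0, 12, -21, 15, -28, 7]
R3 ← R3 − (3)·R2: [0, 0, 31, -9, 28, 3]
R4 ← R4 − (12)·R2: [0, 0, 135, -33, 116, 19]
R4 ← R4 − (135/31)·R3: [0, 0, 0, 192/31, -184/31, 184/31]
4 nonzero rows, so rank(P) = 4.
P has 6 columns; by rank–nullity, nullity = 6 − 4 = 2.

2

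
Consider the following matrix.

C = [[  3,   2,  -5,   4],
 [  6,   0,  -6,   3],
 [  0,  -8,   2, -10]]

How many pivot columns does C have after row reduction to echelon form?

Row reduce to echelon form.
R2 ← R2 − (2)·R1: [0, -4, 4, -5]
R3 ← R3 − (2)·R2: [0, 0, -6, 0]
Echelon form has 3 nonzero rows, so rank(C) = 3.
Each nonzero row contributes one pivot column: 3 pivot columns.

3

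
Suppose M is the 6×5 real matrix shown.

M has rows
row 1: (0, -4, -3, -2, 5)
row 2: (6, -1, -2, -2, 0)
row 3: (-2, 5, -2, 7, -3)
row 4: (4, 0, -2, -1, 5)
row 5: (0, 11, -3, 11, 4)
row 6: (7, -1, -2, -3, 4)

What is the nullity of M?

1

Row reduce to echelon form.
Swap R1 ↔ R2
R3 ← R3 + (1/3)·R1: [0, 14/3, -8/3, 19/3, -3]
R4 ← R4 − (2/3)·R1: [0, 2/3, -2/3, 1/3, 5]
R6 ← R6 − (7/6)·R1: [0, 1/6, 1/3, -2/3, 4]
R3 ← R3 + (7/6)·R2: [0, 0, -37/6, 4, 17/6]
R4 ← R4 + (1/6)·R2: [0, 0, -7/6, 0, 35/6]
R5 ← R5 + (11/4)·R2: [0, 0, -45/4, 11/2, 71/4]
R6 ← R6 + (1/24)·R2: [0, 0, 5/24, -3/4, 101/24]
R4 ← R4 − (7/37)·R3: [0, 0, 0, -28/37, 196/37]
R5 ← R5 − (135/74)·R3: [0, 0, 0, -133/74, 931/74]
R6 ← R6 + (5/148)·R3: [0, 0, 0, -91/148, 637/148]
R5 ← R5 − (19/8)·R4: [0, 0, 0, 0, 0]
R6 ← R6 − (13/16)·R4: [0, 0, 0, 0, 0]
4 nonzero rows, so rank(M) = 4.
M has 5 columns; by rank–nullity, nullity = 5 − 4 = 1.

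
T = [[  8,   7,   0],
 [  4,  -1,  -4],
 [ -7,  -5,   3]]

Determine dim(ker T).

0

Row reduce to echelon form.
R2 ← R2 − (1/2)·R1: [0, -9/2, -4]
R3 ← R3 + (7/8)·R1: [0, 9/8, 3]
R3 ← R3 + (1/4)·R2: [0, 0, 2]
3 nonzero rows, so rank(T) = 3.
T has 3 columns; by rank–nullity, nullity = 3 − 3 = 0.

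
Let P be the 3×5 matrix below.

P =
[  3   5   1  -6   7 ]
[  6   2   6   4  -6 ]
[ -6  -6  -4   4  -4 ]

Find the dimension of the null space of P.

3

Row reduce to echelon form.
R2 ← R2 − (2)·R1: [0, -8, 4, 16, -20]
R3 ← R3 + (2)·R1: [0, 4, -2, -8, 10]
R3 ← R3 + (1/2)·R2: [0, 0, 0, 0, 0]
2 nonzero rows, so rank(P) = 2.
P has 5 columns; by rank–nullity, nullity = 5 − 2 = 3.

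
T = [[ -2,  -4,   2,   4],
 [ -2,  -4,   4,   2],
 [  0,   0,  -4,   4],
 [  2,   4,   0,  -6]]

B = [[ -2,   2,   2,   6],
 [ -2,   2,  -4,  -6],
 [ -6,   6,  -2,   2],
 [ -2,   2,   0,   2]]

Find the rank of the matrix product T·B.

2

First compute TB:
[[ -8,   8,   8,  24],
 [-16,  16,   4,  24],
 [ 16, -16,   8,   0],
 [  0,   0, -12, -24]]
Now row reduce the product.
R2 ← R2 − (2)·R1: [0, 0, -12, -24]
R3 ← R3 + (2)·R1: [0, 0, 24, 48]
R3 ← R3 + (2)·R2: [0, 0, 0, 0]
R4 ← R4 − R2: [0, 0, 0, 0]
2 nonzero rows, so rank(TB) = 2.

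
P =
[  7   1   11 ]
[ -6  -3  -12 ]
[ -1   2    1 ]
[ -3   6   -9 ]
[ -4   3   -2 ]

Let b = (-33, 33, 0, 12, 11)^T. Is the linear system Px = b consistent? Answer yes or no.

Row reduce the augmented matrix [P | b].
R2 ← R2 + (6/7)·R1: [0, -15/7, -18/7, 33/7]
R3 ← R3 + (1/7)·R1: [0, 15/7, 18/7, -33/7]
R4 ← R4 + (3/7)·R1: [0, 45/7, -30/7, -15/7]
R5 ← R5 + (4/7)·R1: [0, 25/7, 30/7, -55/7]
R3 ← R3 + R2: [0, 0, 0, 0]
R4 ← R4 + (3)·R2: [0, 0, -12, 12]
R5 ← R5 + (5/3)·R2: [0, 0, 0, 0]
Swap R3 ↔ R4
The echelon form has 3 nonzero rows, and every pivot lies in the first 3 columns, so rank(P) = rank([P|b]) = 3.
The system is consistent.

yes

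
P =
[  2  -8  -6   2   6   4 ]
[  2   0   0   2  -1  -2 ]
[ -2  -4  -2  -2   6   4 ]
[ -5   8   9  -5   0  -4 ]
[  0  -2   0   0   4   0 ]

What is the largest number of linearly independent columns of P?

Row reduce to echelon form.
R2 ← R2 − R1: [0, 8, 6, 0, -7, -6]
R3 ← R3 + R1: [0, -12, -8, 0, 12, 8]
R4 ← R4 + (5/2)·R1: [0, -12, -6, 0, 15, 6]
R3 ← R3 + (3/2)·R2: [0, 0, 1, 0, 3/2, -1]
R4 ← R4 + (3/2)·R2: [0, 0, 3, 0, 9/2, -3]
R5 ← R5 + (1/4)·R2: [0, 0, 3/2, 0, 9/4, -3/2]
R4 ← R4 − (3)·R3: [0, 0, 0, 0, 0, 0]
R5 ← R5 − (3/2)·R3: [0, 0, 0, 0, 0, 0]
Echelon form has 3 nonzero rows, so rank(P) = 3.
The rank gives the maximum number of linearly independent columns: 3.

3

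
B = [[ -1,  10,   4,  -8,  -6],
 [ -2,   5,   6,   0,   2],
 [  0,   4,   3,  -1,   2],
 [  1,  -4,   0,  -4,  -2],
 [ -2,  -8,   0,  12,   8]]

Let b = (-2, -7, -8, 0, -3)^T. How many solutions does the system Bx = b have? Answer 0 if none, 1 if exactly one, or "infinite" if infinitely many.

0

Row reduce the augmented matrix [B | b].
R2 ← R2 − (2)·R1: [0, -15, -2, 16, 14, -3]
R4 ← R4 + R1: [0, 6, 4, -12, -8, -2]
R5 ← R5 − (2)·R1: [0, -28, -8, 28, 20, 1]
R3 ← R3 + (4/15)·R2: [0, 0, 37/15, 49/15, 86/15, -44/5]
R4 ← R4 + (2/5)·R2: [0, 0, 16/5, -28/5, -12/5, -16/5]
R5 ← R5 − (28/15)·R2: [0, 0, -64/15, -28/15, -92/15, 33/5]
R4 ← R4 − (48/37)·R3: [0, 0, 0, -364/37, -364/37, 304/37]
R5 ← R5 + (64/37)·R3: [0, 0, 0, 140/37, 140/37, -319/37]
R5 ← R5 + (5/13)·R4: [0, 0, 0, 0, 0, -71/13]
The echelon form has 5 nonzero rows; the last pivot sits in the augmented column, so rank(B) = 4 but rank([B|b]) = 5.
Since the ranks differ, the system is inconsistent.
It has no solutions.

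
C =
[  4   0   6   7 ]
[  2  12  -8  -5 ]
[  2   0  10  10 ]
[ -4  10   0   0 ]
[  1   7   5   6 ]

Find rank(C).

3

Row reduce to echelon form.
R2 ← R2 − (1/2)·R1: [0, 12, -11, -17/2]
R3 ← R3 − (1/2)·R1: [0, 0, 7, 13/2]
R4 ← R4 + R1: [0, 10, 6, 7]
R5 ← R5 − (1/4)·R1: [0, 7, 7/2, 17/4]
R4 ← R4 − (5/6)·R2: [0, 0, 91/6, 169/12]
R5 ← R5 − (7/12)·R2: [0, 0, 119/12, 221/24]
R4 ← R4 − (13/6)·R3: [0, 0, 0, 0]
R5 ← R5 − (17/12)·R3: [0, 0, 0, 0]
Echelon form has 3 nonzero rows, so rank(C) = 3.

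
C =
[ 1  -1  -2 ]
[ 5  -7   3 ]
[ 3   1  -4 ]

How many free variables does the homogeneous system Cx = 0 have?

Row reduce to echelon form.
R2 ← R2 − (5)·R1: [0, -2, 13]
R3 ← R3 − (3)·R1: [0, 4, 2]
R3 ← R3 + (2)·R2: [0, 0, 28]
3 nonzero rows, so rank(C) = 3.
C has 3 columns; by rank–nullity, nullity = 3 − 3 = 0.

0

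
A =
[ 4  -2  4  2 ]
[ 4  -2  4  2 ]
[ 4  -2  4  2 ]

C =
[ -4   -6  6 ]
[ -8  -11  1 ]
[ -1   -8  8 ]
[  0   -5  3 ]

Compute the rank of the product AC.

1

First compute AC:
[[ -4, -44,  60],
 [ -4, -44,  60],
 [ -4, -44,  60]]
Now row reduce the product.
R2 ← R2 − R1: [0, 0, 0]
R3 ← R3 − R1: [0, 0, 0]
1 nonzero row, so rank(AC) = 1.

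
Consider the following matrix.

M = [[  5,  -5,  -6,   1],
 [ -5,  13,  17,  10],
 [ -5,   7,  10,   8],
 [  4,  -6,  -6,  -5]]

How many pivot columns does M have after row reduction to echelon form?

Row reduce to echelon form.
R2 ← R2 + R1: [0, 8, 11, 11]
R3 ← R3 + R1: [0, 2, 4, 9]
R4 ← R4 − (4/5)·R1: [0, -2, -6/5, -29/5]
R3 ← R3 − (1/4)·R2: [0, 0, 5/4, 25/4]
R4 ← R4 + (1/4)·R2: [0, 0, 31/20, -61/20]
R4 ← R4 − (31/25)·R3: [0, 0, 0, -54/5]
Echelon form has 4 nonzero rows, so rank(M) = 4.
Each nonzero row contributes one pivot column: 4 pivot columns.

4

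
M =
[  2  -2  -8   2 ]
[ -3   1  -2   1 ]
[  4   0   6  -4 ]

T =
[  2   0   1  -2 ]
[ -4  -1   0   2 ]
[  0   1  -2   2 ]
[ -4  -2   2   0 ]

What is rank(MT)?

2

First compute MT:
[[  4, -10,  22, -24],
 [-14,  -5,   3,   4],
 [ 24,  14, -16,   4]]
Now row reduce the product.
R2 ← R2 + (7/2)·R1: [0, -40, 80, -80]
R3 ← R3 − (6)·R1: [0, 74, -148, 148]
R3 ← R3 + (37/20)·R2: [0, 0, 0, 0]
2 nonzero rows, so rank(MT) = 2.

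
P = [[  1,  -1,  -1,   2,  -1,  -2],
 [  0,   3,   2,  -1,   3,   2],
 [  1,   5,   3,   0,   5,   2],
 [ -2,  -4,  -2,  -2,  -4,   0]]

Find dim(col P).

Row reduce to echelon form.
R3 ← R3 − R1: [0, 6, 4, -2, 6, 4]
R4 ← R4 + (2)·R1: [0, -6, -4, 2, -6, -4]
R3 ← R3 − (2)·R2: [0, 0, 0, 0, 0, 0]
R4 ← R4 + (2)·R2: [0, 0, 0, 0, 0, 0]
Echelon form has 2 nonzero rows, so rank(P) = 2.
The column space has dimension equal to the rank: 2.

2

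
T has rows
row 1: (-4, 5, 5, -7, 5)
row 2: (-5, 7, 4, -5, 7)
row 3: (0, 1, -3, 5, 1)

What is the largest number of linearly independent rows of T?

Row reduce to echelon form.
R2 ← R2 − (5/4)·R1: [0, 3/4, -9/4, 15/4, 3/4]
R3 ← R3 − (4/3)·R2: [0, 0, 0, 0, 0]
Echelon form has 2 nonzero rows, so rank(T) = 2.
The rank gives the maximum number of linearly independent rows: 2.

2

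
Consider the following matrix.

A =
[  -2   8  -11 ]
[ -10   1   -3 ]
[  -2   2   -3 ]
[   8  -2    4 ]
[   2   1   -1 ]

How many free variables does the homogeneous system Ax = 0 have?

Row reduce to echelon form.
R2 ← R2 − (5)·R1: [0, -39, 52]
R3 ← R3 − R1: [0, -6, 8]
R4 ← R4 + (4)·R1: [0, 30, -40]
R5 ← R5 + R1: [0, 9, -12]
R3 ← R3 − (2/13)·R2: [0, 0, 0]
R4 ← R4 + (10/13)·R2: [0, 0, 0]
R5 ← R5 + (3/13)·R2: [0, 0, 0]
2 nonzero rows, so rank(A) = 2.
A has 3 columns; by rank–nullity, nullity = 3 − 2 = 1.

1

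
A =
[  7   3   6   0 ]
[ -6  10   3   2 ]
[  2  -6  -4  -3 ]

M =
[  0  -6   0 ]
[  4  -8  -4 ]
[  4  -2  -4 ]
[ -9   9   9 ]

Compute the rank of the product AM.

2

First compute AM:
[[ 36, -78, -36],
 [ 34, -32, -34],
 [-13,  17,  13]]
Now row reduce the product.
R2 ← R2 − (17/18)·R1: [0, 125/3, 0]
R3 ← R3 + (13/36)·R1: [0, -67/6, 0]
R3 ← R3 + (67/250)·R2: [0, 0, 0]
2 nonzero rows, so rank(AM) = 2.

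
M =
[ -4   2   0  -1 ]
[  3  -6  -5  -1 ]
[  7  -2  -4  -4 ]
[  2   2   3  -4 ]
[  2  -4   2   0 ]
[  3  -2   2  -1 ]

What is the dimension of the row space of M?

Row reduce to echelon form.
R2 ← R2 + (3/4)·R1: [0, -9/2, -5, -7/4]
R3 ← R3 + (7/4)·R1: [0, 3/2, -4, -23/4]
R4 ← R4 + (1/2)·R1: [0, 3, 3, -9/2]
R5 ← R5 + (1/2)·R1: [0, -3, 2, -1/2]
R6 ← R6 + (3/4)·R1: [0, -1/2, 2, -7/4]
R3 ← R3 + (1/3)·R2: [0, 0, -17/3, -19/3]
R4 ← R4 + (2/3)·R2: [0, 0, -1/3, -17/3]
R5 ← R5 − (2/3)·R2: [0, 0, 16/3, 2/3]
R6 ← R6 − (1/9)·R2: [0, 0, 23/9, -14/9]
R4 ← R4 − (1/17)·R3: [0, 0, 0, -90/17]
R5 ← R5 + (16/17)·R3: [0, 0, 0, -90/17]
R6 ← R6 + (23/51)·R3: [0, 0, 0, -75/17]
R5 ← R5 − R4: [0, 0, 0, 0]
R6 ← R6 − (5/6)·R4: [0, 0, 0, 0]
Echelon form has 4 nonzero rows, so rank(M) = 4.
The row space has dimension equal to the rank: 4.

4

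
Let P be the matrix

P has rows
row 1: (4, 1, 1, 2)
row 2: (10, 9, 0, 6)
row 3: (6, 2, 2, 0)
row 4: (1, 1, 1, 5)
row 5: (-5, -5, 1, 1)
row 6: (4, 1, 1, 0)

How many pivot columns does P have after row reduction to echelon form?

4

Row reduce to echelon form.
R2 ← R2 − (5/2)·R1: [0, 13/2, -5/2, 1]
R3 ← R3 − (3/2)·R1: [0, 1/2, 1/2, -3]
R4 ← R4 − (1/4)·R1: [0, 3/4, 3/4, 9/2]
R5 ← R5 + (5/4)·R1: [0, -15/4, 9/4, 7/2]
R6 ← R6 − R1: [0, 0, 0, -2]
R3 ← R3 − (1/13)·R2: [0, 0, 9/13, -40/13]
R4 ← R4 − (3/26)·R2: [0, 0, 27/26, 57/13]
R5 ← R5 + (15/26)·R2: [0, 0, 21/26, 53/13]
R4 ← R4 − (3/2)·R3: [0, 0, 0, 9]
R5 ← R5 − (7/6)·R3: [0, 0, 0, 23/3]
R5 ← R5 − (23/27)·R4: [0, 0, 0, 0]
R6 ← R6 + (2/9)·R4: [0, 0, 0, 0]
Echelon form has 4 nonzero rows, so rank(P) = 4.
Each nonzero row contributes one pivot column: 4 pivot columns.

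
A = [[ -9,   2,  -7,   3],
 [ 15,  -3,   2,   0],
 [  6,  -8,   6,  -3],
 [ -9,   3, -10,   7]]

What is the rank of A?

4

Row reduce to echelon form.
R2 ← R2 + (5/3)·R1: [0, 1/3, -29/3, 5]
R3 ← R3 + (2/3)·R1: [0, -20/3, 4/3, -1]
R4 ← R4 − R1: [0, 1, -3, 4]
R3 ← R3 + (20)·R2: [0, 0, -192, 99]
R4 ← R4 − (3)·R2: [0, 0, 26, -11]
R4 ← R4 + (13/96)·R3: [0, 0, 0, 77/32]
Echelon form has 4 nonzero rows, so rank(A) = 4.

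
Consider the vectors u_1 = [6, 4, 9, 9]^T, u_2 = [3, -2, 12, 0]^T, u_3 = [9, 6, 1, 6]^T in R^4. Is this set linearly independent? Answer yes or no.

yes

Form the matrix with these vectors as rows and row reduce.
R2 ← R2 − (1/2)·R1: [0, -4, 15/2, -9/2]
R3 ← R3 − (3/2)·R1: [0, 0, -25/2, -15/2]
3 nonzero rows, so the 3 vectors span a space of dimension 3.
Since 3 = 3, the vectors are linearly independent.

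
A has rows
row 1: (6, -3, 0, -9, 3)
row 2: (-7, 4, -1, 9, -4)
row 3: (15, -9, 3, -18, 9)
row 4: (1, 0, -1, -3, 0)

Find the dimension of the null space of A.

Row reduce to echelon form.
R2 ← R2 + (7/6)·R1: [0, 1/2, -1, -3/2, -1/2]
R3 ← R3 − (5/2)·R1: [0, -3/2, 3, 9/2, 3/2]
R4 ← R4 − (1/6)·R1: [0, 1/2, -1, -3/2, -1/2]
R3 ← R3 + (3)·R2: [0, 0, 0, 0, 0]
R4 ← R4 − R2: [0, 0, 0, 0, 0]
2 nonzero rows, so rank(A) = 2.
A has 5 columns; by rank–nullity, nullity = 5 − 2 = 3.

3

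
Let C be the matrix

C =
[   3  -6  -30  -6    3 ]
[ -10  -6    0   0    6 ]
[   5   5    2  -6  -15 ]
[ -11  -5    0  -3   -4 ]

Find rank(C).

Row reduce to echelon form.
R2 ← R2 + (10/3)·R1: [0, -26, -100, -20, 16]
R3 ← R3 − (5/3)·R1: [0, 15, 52, 4, -20]
R4 ← R4 + (11/3)·R1: [0, -27, -110, -25, 7]
R3 ← R3 + (15/26)·R2: [0, 0, -74/13, -98/13, -140/13]
R4 ← R4 − (27/26)·R2: [0, 0, -80/13, -55/13, -125/13]
R4 ← R4 − (40/37)·R3: [0, 0, 0, 145/37, 75/37]
Echelon form has 4 nonzero rows, so rank(C) = 4.

4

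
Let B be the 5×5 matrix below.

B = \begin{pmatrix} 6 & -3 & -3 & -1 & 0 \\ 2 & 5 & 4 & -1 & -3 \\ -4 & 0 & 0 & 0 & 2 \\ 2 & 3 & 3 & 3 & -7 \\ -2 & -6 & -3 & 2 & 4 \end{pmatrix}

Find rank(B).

4

Row reduce to echelon form.
R2 ← R2 − (1/3)·R1: [0, 6, 5, -2/3, -3]
R3 ← R3 + (2/3)·R1: [0, -2, -2, -2/3, 2]
R4 ← R4 − (1/3)·R1: [0, 4, 4, 10/3, -7]
R5 ← R5 + (1/3)·R1: [0, -7, -4, 5/3, 4]
R3 ← R3 + (1/3)·R2: [0, 0, -1/3, -8/9, 1]
R4 ← R4 − (2/3)·R2: [0, 0, 2/3, 34/9, -5]
R5 ← R5 + (7/6)·R2: [0, 0, 11/6, 8/9, 1/2]
R4 ← R4 + (2)·R3: [0, 0, 0, 2, -3]
R5 ← R5 + (11/2)·R3: [0, 0, 0, -4, 6]
R5 ← R5 + (2)·R4: [0, 0, 0, 0, 0]
Echelon form has 4 nonzero rows, so rank(B) = 4.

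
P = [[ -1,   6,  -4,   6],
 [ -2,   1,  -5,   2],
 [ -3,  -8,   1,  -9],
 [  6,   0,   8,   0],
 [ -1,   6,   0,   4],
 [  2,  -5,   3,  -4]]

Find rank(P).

Row reduce to echelon form.
R2 ← R2 − (2)·R1: [0, -11, 3, -10]
R3 ← R3 − (3)·R1: [0, -26, 13, -27]
R4 ← R4 + (6)·R1: [0, 36, -16, 36]
R5 ← R5 − R1: [0, 0, 4, -2]
R6 ← R6 + (2)·R1: [0, 7, -5, 8]
R3 ← R3 − (26/11)·R2: [0, 0, 65/11, -37/11]
R4 ← R4 + (36/11)·R2: [0, 0, -68/11, 36/11]
R6 ← R6 + (7/11)·R2: [0, 0, -34/11, 18/11]
R4 ← R4 + (68/65)·R3: [0, 0, 0, -16/65]
R5 ← R5 − (44/65)·R3: [0, 0, 0, 18/65]
R6 ← R6 + (34/65)·R3: [0, 0, 0, -8/65]
R5 ← R5 + (9/8)·R4: [0, 0, 0, 0]
R6 ← R6 − (1/2)·R4: [0, 0, 0, 0]
Echelon form has 4 nonzero rows, so rank(P) = 4.

4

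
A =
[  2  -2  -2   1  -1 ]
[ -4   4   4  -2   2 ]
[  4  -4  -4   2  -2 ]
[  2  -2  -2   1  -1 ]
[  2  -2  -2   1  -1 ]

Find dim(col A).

Row reduce to echelon form.
R2 ← R2 + (2)·R1: [0, 0, 0, 0, 0]
R3 ← R3 − (2)·R1: [0, 0, 0, 0, 0]
R4 ← R4 − R1: [0, 0, 0, 0, 0]
R5 ← R5 − R1: [0, 0, 0, 0, 0]
Echelon form has 1 nonzero row, so rank(A) = 1.
The column space has dimension equal to the rank: 1.

1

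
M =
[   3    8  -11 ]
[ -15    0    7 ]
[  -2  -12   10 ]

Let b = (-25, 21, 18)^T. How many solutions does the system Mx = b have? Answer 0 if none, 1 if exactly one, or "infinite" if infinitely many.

Row reduce the augmented matrix [M | b].
R2 ← R2 + (5)·R1: [0, 40, -48, -104]
R3 ← R3 + (2/3)·R1: [0, -20/3, 8/3, 4/3]
R3 ← R3 + (1/6)·R2: [0, 0, -16/3, -16]
The echelon form has 3 nonzero rows, and every pivot lies in the first 3 columns, so rank(M) = rank([M|b]) = 3.
The system is consistent.
rank = 3 = number of unknowns, so the solution is unique.

1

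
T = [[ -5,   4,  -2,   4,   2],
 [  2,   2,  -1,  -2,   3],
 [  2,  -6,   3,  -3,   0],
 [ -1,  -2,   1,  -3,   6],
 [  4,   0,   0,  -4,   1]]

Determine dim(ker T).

Row reduce to echelon form.
R2 ← R2 + (2/5)·R1: [0, 18/5, -9/5, -2/5, 19/5]
R3 ← R3 + (2/5)·R1: [0, -22/5, 11/5, -7/5, 4/5]
R4 ← R4 − (1/5)·R1: [0, -14/5, 7/5, -19/5, 28/5]
R5 ← R5 + (4/5)·R1: [0, 16/5, -8/5, -4/5, 13/5]
R3 ← R3 + (11/9)·R2: [0, 0, 0, -17/9, 49/9]
R4 ← R4 + (7/9)·R2: [0, 0, 0, -37/9, 77/9]
R5 ← R5 − (8/9)·R2: [0, 0, 0, -4/9, -7/9]
R4 ← R4 − (37/17)·R3: [0, 0, 0, 0, -56/17]
R5 ← R5 − (4/17)·R3: [0, 0, 0, 0, -35/17]
R5 ← R5 − (5/8)·R4: [0, 0, 0, 0, 0]
4 nonzero rows, so rank(T) = 4.
T has 5 columns; by rank–nullity, nullity = 5 − 4 = 1.

1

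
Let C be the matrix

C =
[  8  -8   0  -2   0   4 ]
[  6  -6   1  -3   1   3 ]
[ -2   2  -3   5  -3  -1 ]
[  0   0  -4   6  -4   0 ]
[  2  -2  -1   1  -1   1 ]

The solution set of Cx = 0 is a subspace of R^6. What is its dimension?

4

Row reduce to echelon form.
R2 ← R2 − (3/4)·R1: [0, 0, 1, -3/2, 1, 0]
R3 ← R3 + (1/4)·R1: [0, 0, -3, 9/2, -3, 0]
R5 ← R5 − (1/4)·R1: [0, 0, -1, 3/2, -1, 0]
R3 ← R3 + (3)·R2: [0, 0, 0, 0, 0, 0]
R4 ← R4 + (4)·R2: [0, 0, 0, 0, 0, 0]
R5 ← R5 + R2: [0, 0, 0, 0, 0, 0]
2 nonzero rows, so rank(C) = 2.
C has 6 columns; by rank–nullity, nullity = 6 − 2 = 4.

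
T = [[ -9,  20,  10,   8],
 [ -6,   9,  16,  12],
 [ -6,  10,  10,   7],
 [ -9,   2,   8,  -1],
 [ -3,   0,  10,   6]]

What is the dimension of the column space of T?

Row reduce to echelon form.
R2 ← R2 − (2/3)·R1: [0, -13/3, 28/3, 20/3]
R3 ← R3 − (2/3)·R1: [0, -10/3, 10/3, 5/3]
R4 ← R4 − R1: [0, -18, -2, -9]
R5 ← R5 − (1/3)·R1: [0, -20/3, 20/3, 10/3]
R3 ← R3 − (10/13)·R2: [0, 0, -50/13, -45/13]
R4 ← R4 − (54/13)·R2: [0, 0, -530/13, -477/13]
R5 ← R5 − (20/13)·R2: [0, 0, -100/13, -90/13]
R4 ← R4 − (53/5)·R3: [0, 0, 0, 0]
R5 ← R5 − (2)·R3: [0, 0, 0, 0]
Echelon form has 3 nonzero rows, so rank(T) = 3.
The column space has dimension equal to the rank: 3.

3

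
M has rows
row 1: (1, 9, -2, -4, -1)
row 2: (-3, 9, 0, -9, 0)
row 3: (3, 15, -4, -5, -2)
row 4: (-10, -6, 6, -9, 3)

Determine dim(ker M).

3

Row reduce to echelon form.
R2 ← R2 + (3)·R1: [0, 36, -6, -21, -3]
R3 ← R3 − (3)·R1: [0, -12, 2, 7, 1]
R4 ← R4 + (10)·R1: [0, 84, -14, -49, -7]
R3 ← R3 + (1/3)·R2: [0, 0, 0, 0, 0]
R4 ← R4 − (7/3)·R2: [0, 0, 0, 0, 0]
2 nonzero rows, so rank(M) = 2.
M has 5 columns; by rank–nullity, nullity = 5 − 2 = 3.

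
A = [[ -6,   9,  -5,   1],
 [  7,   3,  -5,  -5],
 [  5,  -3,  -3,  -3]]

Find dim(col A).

Row reduce to echelon form.
R2 ← R2 + (7/6)·R1: [0, 27/2, -65/6, -23/6]
R3 ← R3 + (5/6)·R1: [0, 9/2, -43/6, -13/6]
R3 ← R3 − (1/3)·R2: [0, 0, -32/9, -8/9]
Echelon form has 3 nonzero rows, so rank(A) = 3.
The column space has dimension equal to the rank: 3.

3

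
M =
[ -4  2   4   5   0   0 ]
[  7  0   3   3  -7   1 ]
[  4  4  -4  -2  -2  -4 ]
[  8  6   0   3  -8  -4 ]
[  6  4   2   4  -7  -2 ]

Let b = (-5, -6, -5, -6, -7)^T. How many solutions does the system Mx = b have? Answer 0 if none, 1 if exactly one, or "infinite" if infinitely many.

Row reduce the augmented matrix [M | b].
R2 ← R2 + (7/4)·R1: [0, 7/2, 10, 47/4, -7, 1, -59/4]
R3 ← R3 + R1: [0, 6, 0, 3, -2, -4, -10]
R4 ← R4 + (2)·R1: [0, 10, 8, 13, -8, -4, -16]
R5 ← R5 + (3/2)·R1: [0, 7, 8, 23/2, -7, -2, -29/2]
R3 ← R3 − (12/7)·R2: [0, 0, -120/7, -120/7, 10, -40/7, 107/7]
R4 ← R4 − (20/7)·R2: [0, 0, -144/7, -144/7, 12, -48/7, 183/7]
R5 ← R5 − (2)·R2: [0, 0, -12, -12, 7, -4, 15]
R4 ← R4 − (6/5)·R3: [0, 0, 0, 0, 0, 0, 39/5]
R5 ← R5 − (7/10)·R3: [0, 0, 0, 0, 0, 0, 43/10]
R5 ← R5 − (43/78)·R4: [0, 0, 0, 0, 0, 0, 0]
The echelon form has 4 nonzero rows; the last pivot sits in the augmented column, so rank(M) = 3 but rank([M|b]) = 4.
Since the ranks differ, the system is inconsistent.
It has no solutions.

0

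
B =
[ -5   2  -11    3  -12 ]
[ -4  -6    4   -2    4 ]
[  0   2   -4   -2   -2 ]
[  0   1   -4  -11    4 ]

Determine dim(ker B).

Row reduce to echelon form.
R2 ← R2 − (4/5)·R1: [0, -38/5, 64/5, -22/5, 68/5]
R3 ← R3 + (5/19)·R2: [0, 0, -12/19, -60/19, 30/19]
R4 ← R4 + (5/38)·R2: [0, 0, -44/19, -220/19, 110/19]
R4 ← R4 − (11/3)·R3: [0, 0, 0, 0, 0]
3 nonzero rows, so rank(B) = 3.
B has 5 columns; by rank–nullity, nullity = 5 − 3 = 2.

2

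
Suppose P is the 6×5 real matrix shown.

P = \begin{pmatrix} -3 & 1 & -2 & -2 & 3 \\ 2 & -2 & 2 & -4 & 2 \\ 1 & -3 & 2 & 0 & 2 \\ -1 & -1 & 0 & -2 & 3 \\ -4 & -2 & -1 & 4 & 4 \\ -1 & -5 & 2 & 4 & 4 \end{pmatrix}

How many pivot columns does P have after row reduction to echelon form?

Row reduce to echelon form.
R2 ← R2 + (2/3)·R1: [0, -4/3, 2/3, -16/3, 4]
R3 ← R3 + (1/3)·R1: [0, -8/3, 4/3, -2/3, 3]
R4 ← R4 − (1/3)·R1: [0, -4/3, 2/3, -4/3, 2]
R5 ← R5 − (4/3)·R1: [0, -10/3, 5/3, 20/3, 0]
R6 ← R6 − (1/3)·R1: [0, -16/3, 8/3, 14/3, 3]
R3 ← R3 − (2)·R2: [0, 0, 0, 10, -5]
R4 ← R4 − R2: [0, 0, 0, 4, -2]
R5 ← R5 − (5/2)·R2: [0, 0, 0, 20, -10]
R6 ← R6 − (4)·R2: [0, 0, 0, 26, -13]
R4 ← R4 − (2/5)·R3: [0, 0, 0, 0, 0]
R5 ← R5 − (2)·R3: [0, 0, 0, 0, 0]
R6 ← R6 − (13/5)·R3: [0, 0, 0, 0, 0]
Echelon form has 3 nonzero rows, so rank(P) = 3.
Each nonzero row contributes one pivot column: 3 pivot columns.

3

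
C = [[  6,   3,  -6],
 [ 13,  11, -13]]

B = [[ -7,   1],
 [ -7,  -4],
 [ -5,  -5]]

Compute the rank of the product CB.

First compute CB:
[[-33,  24],
 [-103,  34]]
Now row reduce the product.
R2 ← R2 − (103/33)·R1: [0, -450/11]
2 nonzero rows, so rank(CB) = 2.

2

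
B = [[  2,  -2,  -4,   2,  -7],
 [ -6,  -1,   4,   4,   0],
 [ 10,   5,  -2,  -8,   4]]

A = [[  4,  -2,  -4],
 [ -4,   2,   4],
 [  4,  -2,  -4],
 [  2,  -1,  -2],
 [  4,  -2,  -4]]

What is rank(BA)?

First compute BA:
[[-24,  12,  24],
 [  4,  -2,  -4],
 [ 12,  -6, -12]]
Now row reduce the product.
R2 ← R2 + (1/6)·R1: [0, 0, 0]
R3 ← R3 + (1/2)·R1: [0, 0, 0]
1 nonzero row, so rank(BA) = 1.

1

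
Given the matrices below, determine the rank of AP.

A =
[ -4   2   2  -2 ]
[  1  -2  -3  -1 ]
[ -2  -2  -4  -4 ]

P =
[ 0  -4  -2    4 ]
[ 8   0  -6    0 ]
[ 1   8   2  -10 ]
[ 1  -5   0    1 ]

2

First compute AP:
[[ 16,  42,   0, -38],
 [-20, -23,   4,  33],
 [-24,  -4,   8,  28]]
Now row reduce the product.
R2 ← R2 + (5/4)·R1: [0, 59/2, 4, -29/2]
R3 ← R3 + (3/2)·R1: [0, 59, 8, -29]
R3 ← R3 − (2)·R2: [0, 0, 0, 0]
2 nonzero rows, so rank(AP) = 2.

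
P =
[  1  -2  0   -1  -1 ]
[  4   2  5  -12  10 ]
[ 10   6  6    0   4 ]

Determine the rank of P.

3

Row reduce to echelon form.
R2 ← R2 − (4)·R1: [0, 10, 5, -8, 14]
R3 ← R3 − (10)·R1: [0, 26, 6, 10, 14]
R3 ← R3 − (13/5)·R2: [0, 0, -7, 154/5, -112/5]
Echelon form has 3 nonzero rows, so rank(P) = 3.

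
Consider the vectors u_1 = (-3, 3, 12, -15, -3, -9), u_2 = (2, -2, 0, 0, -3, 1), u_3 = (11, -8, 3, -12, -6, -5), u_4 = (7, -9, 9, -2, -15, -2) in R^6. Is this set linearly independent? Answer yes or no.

yes

Form the matrix with these vectors as rows and row reduce.
R2 ← R2 + (2/3)·R1: [0, 0, 8, -10, -5, -5]
R3 ← R3 + (11/3)·R1: [0, 3, 47, -67, -17, -38]
R4 ← R4 + (7/3)·R1: [0, -2, 37, -37, -22, -23]
Swap R2 ↔ R3
R4 ← R4 + (2/3)·R2: [0, 0, 205/3, -245/3, -100/3, -145/3]
R4 ← R4 − (205/24)·R3: [0, 0, 0, 15/4, 75/8, -45/8]
4 nonzero rows, so the 4 vectors span a space of dimension 4.
Since 4 = 4, the vectors are linearly independent.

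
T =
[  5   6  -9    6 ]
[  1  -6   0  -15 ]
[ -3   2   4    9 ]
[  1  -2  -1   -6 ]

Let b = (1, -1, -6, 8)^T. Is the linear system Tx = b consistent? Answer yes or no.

no

Row reduce the augmented matrix [T | b].
R2 ← R2 − (1/5)·R1: [0, -36/5, 9/5, -81/5, -6/5]
R3 ← R3 + (3/5)·R1: [0, 28/5, -7/5, 63/5, -27/5]
R4 ← R4 − (1/5)·R1: [0, -16/5, 4/5, -36/5, 39/5]
R3 ← R3 + (7/9)·R2: [0, 0, 0, 0, -19/3]
R4 ← R4 − (4/9)·R2: [0, 0, 0, 0, 25/3]
R4 ← R4 + (25/19)·R3: [0, 0, 0, 0, 0]
The echelon form has 3 nonzero rows; the last pivot sits in the augmented column, so rank(T) = 2 but rank([T|b]) = 3.
Since the ranks differ, the system is inconsistent.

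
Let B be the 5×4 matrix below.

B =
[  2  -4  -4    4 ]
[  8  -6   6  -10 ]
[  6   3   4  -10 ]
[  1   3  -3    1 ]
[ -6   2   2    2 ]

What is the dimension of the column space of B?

Row reduce to echelon form.
R2 ← R2 − (4)·R1: [0, 10, 22, -26]
R3 ← R3 − (3)·R1: [0, 15, 16, -22]
R4 ← R4 − (1/2)·R1: [0, 5, -1, -1]
R5 ← R5 + (3)·R1: [0, -10, -10, 14]
R3 ← R3 − (3/2)·R2: [0, 0, -17, 17]
R4 ← R4 − (1/2)·R2: [0, 0, -12, 12]
R5 ← R5 + R2: [0, 0, 12, -12]
R4 ← R4 − (12/17)·R3: [0, 0, 0, 0]
R5 ← R5 + (12/17)·R3: [0, 0, 0, 0]
Echelon form has 3 nonzero rows, so rank(B) = 3.
The column space has dimension equal to the rank: 3.

3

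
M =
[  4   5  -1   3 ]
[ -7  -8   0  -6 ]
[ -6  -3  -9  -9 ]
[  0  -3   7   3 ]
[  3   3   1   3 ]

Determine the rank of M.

Row reduce to echelon form.
R2 ← R2 + (7/4)·R1: [0, 3/4, -7/4, -3/4]
R3 ← R3 + (3/2)·R1: [0, 9/2, -21/2, -9/2]
R5 ← R5 − (3/4)·R1: [0, -3/4, 7/4, 3/4]
R3 ← R3 − (6)·R2: [0, 0, 0, 0]
R4 ← R4 + (4)·R2: [0, 0, 0, 0]
R5 ← R5 + R2: [0, 0, 0, 0]
Echelon form has 2 nonzero rows, so rank(M) = 2.

2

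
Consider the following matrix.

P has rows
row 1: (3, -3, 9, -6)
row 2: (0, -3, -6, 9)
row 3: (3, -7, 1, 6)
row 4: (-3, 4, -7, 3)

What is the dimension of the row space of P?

Row reduce to echelon form.
R3 ← R3 − R1: [0, -4, -8, 12]
R4 ← R4 + R1: [0, 1, 2, -3]
R3 ← R3 − (4/3)·R2: [0, 0, 0, 0]
R4 ← R4 + (1/3)·R2: [0, 0, 0, 0]
Echelon form has 2 nonzero rows, so rank(P) = 2.
The row space has dimension equal to the rank: 2.

2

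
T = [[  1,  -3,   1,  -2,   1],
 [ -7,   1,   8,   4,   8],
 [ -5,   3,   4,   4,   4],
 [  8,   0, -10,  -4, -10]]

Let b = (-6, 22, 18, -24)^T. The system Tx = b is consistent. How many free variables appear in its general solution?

Row reduce the augmented matrix [T | b].
R2 ← R2 + (7)·R1: [0, -20, 15, -10, 15, -20]
R3 ← R3 + (5)·R1: [0, -12, 9, -6, 9, -12]
R4 ← R4 − (8)·R1: [0, 24, -18, 12, -18, 24]
R3 ← R3 − (3/5)·R2: [0, 0, 0, 0, 0, 0]
R4 ← R4 + (6/5)·R2: [0, 0, 0, 0, 0, 0]
The echelon form has 2 nonzero rows, and every pivot lies in the first 5 columns, so rank(T) = rank([T|b]) = 2.
The system is consistent.
Free variables = (unknowns) − (rank) = 5 − 2 = 3.

3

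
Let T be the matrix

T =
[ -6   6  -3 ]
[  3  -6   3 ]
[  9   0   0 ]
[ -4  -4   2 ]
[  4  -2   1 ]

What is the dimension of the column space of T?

Row reduce to echelon form.
R2 ← R2 + (1/2)·R1: [0, -3, 3/2]
R3 ← R3 + (3/2)·R1: [0, 9, -9/2]
R4 ← R4 − (2/3)·R1: [0, -8, 4]
R5 ← R5 + (2/3)·R1: [0, 2, -1]
R3 ← R3 + (3)·R2: [0, 0, 0]
R4 ← R4 − (8/3)·R2: [0, 0, 0]
R5 ← R5 + (2/3)·R2: [0, 0, 0]
Echelon form has 2 nonzero rows, so rank(T) = 2.
The column space has dimension equal to the rank: 2.

2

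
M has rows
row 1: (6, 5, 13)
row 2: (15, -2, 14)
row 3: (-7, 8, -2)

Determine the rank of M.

3

Row reduce to echelon form.
R2 ← R2 − (5/2)·R1: [0, -29/2, -37/2]
R3 ← R3 + (7/6)·R1: [0, 83/6, 79/6]
R3 ← R3 + (83/87)·R2: [0, 0, -130/29]
Echelon form has 3 nonzero rows, so rank(M) = 3.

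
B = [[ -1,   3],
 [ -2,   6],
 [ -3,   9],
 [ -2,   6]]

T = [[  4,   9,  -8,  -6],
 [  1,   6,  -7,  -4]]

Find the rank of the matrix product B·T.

1

First compute BT:
[[ -1,   9, -13,  -6],
 [ -2,  18, -26, -12],
 [ -3,  27, -39, -18],
 [ -2,  18, -26, -12]]
Now row reduce the product.
R2 ← R2 − (2)·R1: [0, 0, 0, 0]
R3 ← R3 − (3)·R1: [0, 0, 0, 0]
R4 ← R4 − (2)·R1: [0, 0, 0, 0]
1 nonzero row, so rank(BT) = 1.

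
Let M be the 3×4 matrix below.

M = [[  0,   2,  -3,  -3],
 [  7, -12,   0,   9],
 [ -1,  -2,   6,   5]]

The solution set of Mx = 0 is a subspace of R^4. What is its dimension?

Row reduce to echelon form.
Swap R1 ↔ R2
R3 ← R3 + (1/7)·R1: [0, -26/7, 6, 44/7]
R3 ← R3 + (13/7)·R2: [0, 0, 3/7, 5/7]
3 nonzero rows, so rank(M) = 3.
M has 4 columns; by rank–nullity, nullity = 4 − 3 = 1.

1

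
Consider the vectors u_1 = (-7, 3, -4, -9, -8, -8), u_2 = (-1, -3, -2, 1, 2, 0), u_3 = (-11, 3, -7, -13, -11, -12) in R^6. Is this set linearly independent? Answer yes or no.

no

Form the matrix with these vectors as rows and row reduce.
R2 ← R2 − (1/7)·R1: [0, -24/7, -10/7, 16/7, 22/7, 8/7]
R3 ← R3 − (11/7)·R1: [0, -12/7, -5/7, 8/7, 11/7, 4/7]
R3 ← R3 − (1/2)·R2: [0, 0, 0, 0, 0, 0]
2 nonzero rows, so the 3 vectors span a space of dimension 2.
Since 2 < 3, the vectors are linearly dependent.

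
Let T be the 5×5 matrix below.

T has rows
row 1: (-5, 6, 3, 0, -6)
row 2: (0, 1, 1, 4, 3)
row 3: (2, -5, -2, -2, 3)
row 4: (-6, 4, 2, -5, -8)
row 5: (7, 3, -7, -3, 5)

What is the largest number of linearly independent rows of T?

5

Row reduce to echelon form.
R3 ← R3 + (2/5)·R1: [0, -13/5, -4/5, -2, 3/5]
R4 ← R4 − (6/5)·R1: [0, -16/5, -8/5, -5, -4/5]
R5 ← R5 + (7/5)·R1: [0, 57/5, -14/5, -3, -17/5]
R3 ← R3 + (13/5)·R2: [0, 0, 9/5, 42/5, 42/5]
R4 ← R4 + (16/5)·R2: [0, 0, 8/5, 39/5, 44/5]
R5 ← R5 − (57/5)·R2: [0, 0, -71/5, -243/5, -188/5]
R4 ← R4 − (8/9)·R3: [0, 0, 0, 1/3, 4/3]
R5 ← R5 + (71/9)·R3: [0, 0, 0, 53/3, 86/3]
R5 ← R5 − (53)·R4: [0, 0, 0, 0, -42]
Echelon form has 5 nonzero rows, so rank(T) = 5.
The rank gives the maximum number of linearly independent rows: 5.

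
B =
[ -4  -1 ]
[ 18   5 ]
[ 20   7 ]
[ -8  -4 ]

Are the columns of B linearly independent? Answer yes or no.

Row reduce B to echelon form.
R2 ← R2 + (9/2)·R1: [0, 1/2]
R3 ← R3 + (5)·R1: [0, 2]
R4 ← R4 − (2)·R1: [0, -2]
R3 ← R3 − (4)·R2: [0, 0]
R4 ← R4 + (4)·R2: [0, 0]
2 pivots among 2 columns.
Every column is a pivot column, so the columns are linearly independent.

yes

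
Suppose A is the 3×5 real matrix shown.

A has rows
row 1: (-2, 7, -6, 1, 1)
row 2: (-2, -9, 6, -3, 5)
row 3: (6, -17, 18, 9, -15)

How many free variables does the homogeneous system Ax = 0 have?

2

Row reduce to echelon form.
R2 ← R2 − R1: [0, -16, 12, -4, 4]
R3 ← R3 + (3)·R1: [0, 4, 0, 12, -12]
R3 ← R3 + (1/4)·R2: [0, 0, 3, 11, -11]
3 nonzero rows, so rank(A) = 3.
A has 5 columns; by rank–nullity, nullity = 5 − 3 = 2.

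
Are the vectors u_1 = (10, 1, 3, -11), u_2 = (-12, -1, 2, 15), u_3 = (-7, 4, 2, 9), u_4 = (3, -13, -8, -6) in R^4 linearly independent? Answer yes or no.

yes

Form the matrix with these vectors as rows and row reduce.
R2 ← R2 + (6/5)·R1: [0, 1/5, 28/5, 9/5]
R3 ← R3 + (7/10)·R1: [0, 47/10, 41/10, 13/10]
R4 ← R4 − (3/10)·R1: [0, -133/10, -89/10, -27/10]
R3 ← R3 − (47/2)·R2: [0, 0, -255/2, -41]
R4 ← R4 + (133/2)·R2: [0, 0, 727/2, 117]
R4 ← R4 + (727/255)·R3: [0, 0, 0, 28/255]
4 nonzero rows, so the 4 vectors span a space of dimension 4.
Since 4 = 4, the vectors are linearly independent.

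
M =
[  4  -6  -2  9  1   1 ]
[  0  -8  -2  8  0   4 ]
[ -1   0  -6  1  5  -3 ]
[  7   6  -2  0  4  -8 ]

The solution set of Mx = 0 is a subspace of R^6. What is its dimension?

Row reduce to echelon form.
R3 ← R3 + (1/4)·R1: [0, -3/2, -13/2, 13/4, 21/4, -11/4]
R4 ← R4 − (7/4)·R1: [0, 33/2, 3/2, -63/4, 9/4, -39/4]
R3 ← R3 − (3/16)·R2: [0, 0, -49/8, 7/4, 21/4, -7/2]
R4 ← R4 + (33/16)·R2: [0, 0, -21/8, 3/4, 9/4, -3/2]
R4 ← R4 − (3/7)·R3: [0, 0, 0, 0, 0, 0]
3 nonzero rows, so rank(M) = 3.
M has 6 columns; by rank–nullity, nullity = 6 − 3 = 3.

3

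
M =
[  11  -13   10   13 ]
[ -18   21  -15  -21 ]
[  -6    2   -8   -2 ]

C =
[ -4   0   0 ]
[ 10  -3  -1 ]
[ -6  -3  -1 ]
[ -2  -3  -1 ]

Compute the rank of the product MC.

First compute MC:
[[-260, -30, -10],
 [414,  45,  15],
 [ 96,  24,   8]]
Now row reduce the product.
R2 ← R2 + (207/130)·R1: [0, -36/13, -12/13]
R3 ← R3 + (24/65)·R1: [0, 168/13, 56/13]
R3 ← R3 + (14/3)·R2: [0, 0, 0]
2 nonzero rows, so rank(MC) = 2.

2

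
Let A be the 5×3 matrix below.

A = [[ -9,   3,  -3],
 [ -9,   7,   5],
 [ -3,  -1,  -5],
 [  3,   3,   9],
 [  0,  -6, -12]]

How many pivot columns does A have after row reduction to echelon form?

Row reduce to echelon form.
R2 ← R2 − R1: [0, 4, 8]
R3 ← R3 − (1/3)·R1: [0, -2, -4]
R4 ← R4 + (1/3)·R1: [0, 4, 8]
R3 ← R3 + (1/2)·R2: [0, 0, 0]
R4 ← R4 − R2: [0, 0, 0]
R5 ← R5 + (3/2)·R2: [0, 0, 0]
Echelon form has 2 nonzero rows, so rank(A) = 2.
Each nonzero row contributes one pivot column: 2 pivot columns.

2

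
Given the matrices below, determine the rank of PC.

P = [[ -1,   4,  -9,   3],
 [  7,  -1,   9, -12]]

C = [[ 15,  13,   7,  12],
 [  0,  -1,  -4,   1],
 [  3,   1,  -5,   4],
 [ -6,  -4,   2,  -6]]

First compute PC:
[[-60, -38,  28, -62],
 [204, 149, -16, 191]]
Now row reduce the product.
R2 ← R2 + (17/5)·R1: [0, 99/5, 396/5, -99/5]
2 nonzero rows, so rank(PC) = 2.

2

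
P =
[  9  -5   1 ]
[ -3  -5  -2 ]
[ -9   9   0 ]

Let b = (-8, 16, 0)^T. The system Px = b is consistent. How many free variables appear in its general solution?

1

Row reduce the augmented matrix [P | b].
R2 ← R2 + (1/3)·R1: [0, -20/3, -5/3, 40/3]
R3 ← R3 + R1: [0, 4, 1, -8]
R3 ← R3 + (3/5)·R2: [0, 0, 0, 0]
The echelon form has 2 nonzero rows, and every pivot lies in the first 3 columns, so rank(P) = rank([P|b]) = 2.
The system is consistent.
Free variables = (unknowns) − (rank) = 3 − 2 = 1.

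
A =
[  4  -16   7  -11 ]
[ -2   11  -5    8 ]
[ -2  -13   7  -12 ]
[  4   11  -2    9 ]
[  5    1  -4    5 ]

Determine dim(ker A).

1

Row reduce to echelon form.
R2 ← R2 + (1/2)·R1: [0, 3, -3/2, 5/2]
R3 ← R3 + (1/2)·R1: [0, -21, 21/2, -35/2]
R4 ← R4 − R1: [0, 27, -9, 20]
R5 ← R5 − (5/4)·R1: [0, 21, -51/4, 75/4]
R3 ← R3 + (7)·R2: [0, 0, 0, 0]
R4 ← R4 − (9)·R2: [0, 0, 9/2, -5/2]
R5 ← R5 − (7)·R2: [0, 0, -9/4, 5/4]
Swap R3 ↔ R4
R5 ← R5 + (1/2)·R3: [0, 0, 0, 0]
3 nonzero rows, so rank(A) = 3.
A has 4 columns; by rank–nullity, nullity = 4 − 3 = 1.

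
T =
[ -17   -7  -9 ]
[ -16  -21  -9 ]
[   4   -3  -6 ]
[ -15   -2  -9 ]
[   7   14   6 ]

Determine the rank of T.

3

Row reduce to echelon form.
R2 ← R2 − (16/17)·R1: [0, -245/17, -9/17]
R3 ← R3 + (4/17)·R1: [0, -79/17, -138/17]
R4 ← R4 − (15/17)·R1: [0, 71/17, -18/17]
R5 ← R5 + (7/17)·R1: [0, 189/17, 39/17]
R3 ← R3 − (79/245)·R2: [0, 0, -1947/245]
R4 ← R4 + (71/245)·R2: [0, 0, -297/245]
R5 ← R5 + (27/35)·R2: [0, 0, 66/35]
R4 ← R4 − (9/59)·R3: [0, 0, 0]
R5 ← R5 + (14/59)·R3: [0, 0, 0]
Echelon form has 3 nonzero rows, so rank(T) = 3.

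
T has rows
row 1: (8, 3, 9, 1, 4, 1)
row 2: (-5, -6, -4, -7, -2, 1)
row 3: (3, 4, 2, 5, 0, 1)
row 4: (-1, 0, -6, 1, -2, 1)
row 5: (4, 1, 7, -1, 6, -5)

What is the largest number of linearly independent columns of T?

Row reduce to echelon form.
R2 ← R2 + (5/8)·R1: [0, -33/8, 13/8, -51/8, 1/2, 13/8]
R3 ← R3 − (3/8)·R1: [0, 23/8, -11/8, 37/8, -3/2, 5/8]
R4 ← R4 + (1/8)·R1: [0, 3/8, -39/8, 9/8, -3/2, 9/8]
R5 ← R5 − (1/2)·R1: [0, -1/2, 5/2, -3/2, 4, -11/2]
R3 ← R3 + (23/33)·R2: [0, 0, -8/33, 2/11, -38/33, 58/33]
R4 ← R4 + (1/11)·R2: [0, 0, -52/11, 6/11, -16/11, 14/11]
R5 ← R5 − (4/33)·R2: [0, 0, 76/33, -8/11, 130/33, -188/33]
R4 ← R4 − (39/2)·R3: [0, 0, 0, -3, 21, -33]
R5 ← R5 + (19/2)·R3: [0, 0, 0, 1, -7, 11]
R5 ← R5 + (1/3)·R4: [0, 0, 0, 0, 0, 0]
Echelon form has 4 nonzero rows, so rank(T) = 4.
The rank gives the maximum number of linearly independent columns: 4.

4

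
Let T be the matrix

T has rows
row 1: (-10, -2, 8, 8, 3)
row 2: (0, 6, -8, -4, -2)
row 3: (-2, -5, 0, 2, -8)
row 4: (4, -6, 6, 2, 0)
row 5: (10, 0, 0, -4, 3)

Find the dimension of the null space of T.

1

Row reduce to echelon form.
R3 ← R3 − (1/5)·R1: [0, -23/5, -8/5, 2/5, -43/5]
R4 ← R4 + (2/5)·R1: [0, -34/5, 46/5, 26/5, 6/5]
R5 ← R5 + R1: [0, -2, 8, 4, 6]
R3 ← R3 + (23/30)·R2: [0, 0, -116/15, -8/3, -152/15]
R4 ← R4 + (17/15)·R2: [0, 0, 2/15, 2/3, -16/15]
R5 ← R5 + (1/3)·R2: [0, 0, 16/3, 8/3, 16/3]
R4 ← R4 + (1/58)·R3: [0, 0, 0, 18/29, -36/29]
R5 ← R5 + (20/29)·R3: [0, 0, 0, 24/29, -48/29]
R5 ← R5 − (4/3)·R4: [0, 0, 0, 0, 0]
4 nonzero rows, so rank(T) = 4.
T has 5 columns; by rank–nullity, nullity = 5 − 4 = 1.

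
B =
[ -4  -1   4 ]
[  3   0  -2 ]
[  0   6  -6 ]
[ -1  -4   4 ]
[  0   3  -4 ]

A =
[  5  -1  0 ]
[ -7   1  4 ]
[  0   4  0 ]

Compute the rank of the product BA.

First compute BA:
[[-13,  19,  -4],
 [ 15, -11,   0],
 [-42, -18,  24],
 [ 23,  13, -16],
 [-21, -13,  12]]
Now row reduce the product.
R2 ← R2 + (15/13)·R1: [0, 142/13, -60/13]
R3 ← R3 − (42/13)·R1: [0, -1032/13, 480/13]
R4 ← R4 + (23/13)·R1: [0, 606/13, -300/13]
R5 ← R5 − (21/13)·R1: [0, -568/13, 240/13]
R3 ← R3 + (516/71)·R2: [0, 0, 240/71]
R4 ← R4 − (303/71)·R2: [0, 0, -240/71]
R5 ← R5 + (4)·R2: [0, 0, 0]
R4 ← R4 + R3: [0, 0, 0]
3 nonzero rows, so rank(BA) = 3.

3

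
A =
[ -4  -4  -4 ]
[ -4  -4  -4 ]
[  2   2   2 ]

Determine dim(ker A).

2

Row reduce to echelon form.
R2 ← R2 − R1: [0, 0, 0]
R3 ← R3 + (1/2)·R1: [0, 0, 0]
1 nonzero row, so rank(A) = 1.
A has 3 columns; by rank–nullity, nullity = 3 − 1 = 2.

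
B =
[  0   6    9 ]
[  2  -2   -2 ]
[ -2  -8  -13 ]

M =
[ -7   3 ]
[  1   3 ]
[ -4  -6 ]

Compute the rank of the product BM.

First compute BM:
[[-30, -36],
 [ -8,  12],
 [ 58,  48]]
Now row reduce the product.
R2 ← R2 − (4/15)·R1: [0, 108/5]
R3 ← R3 + (29/15)·R1: [0, -108/5]
R3 ← R3 + R2: [0, 0]
2 nonzero rows, so rank(BM) = 2.

2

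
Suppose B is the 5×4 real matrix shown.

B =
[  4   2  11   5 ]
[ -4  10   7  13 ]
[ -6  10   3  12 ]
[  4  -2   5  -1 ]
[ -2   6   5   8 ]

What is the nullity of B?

2

Row reduce to echelon form.
R2 ← R2 + R1: [0, 12, 18, 18]
R3 ← R3 + (3/2)·R1: [0, 13, 39/2, 39/2]
R4 ← R4 − R1: [0, -4, -6, -6]
R5 ← R5 + (1/2)·R1: [0, 7, 21/2, 21/2]
R3 ← R3 − (13/12)·R2: [0, 0, 0, 0]
R4 ← R4 + (1/3)·R2: [0, 0, 0, 0]
R5 ← R5 − (7/12)·R2: [0, 0, 0, 0]
2 nonzero rows, so rank(B) = 2.
B has 4 columns; by rank–nullity, nullity = 4 − 2 = 2.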